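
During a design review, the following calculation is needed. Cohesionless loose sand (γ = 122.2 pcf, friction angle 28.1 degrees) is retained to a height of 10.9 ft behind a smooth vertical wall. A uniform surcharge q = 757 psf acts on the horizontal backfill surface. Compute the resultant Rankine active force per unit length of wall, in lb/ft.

K_a = tan²(45° − φ/2) = 0.3596.
Soil triangle: ½ K_a γ H² = 0.5×0.3596×122.2×10.9² = 2611 lb/ft.
Surcharge rectangle: K_a q H = 0.3596×757×10.9 = 2967 lb/ft.
Total = 2611 + 2967 = 5578 lb/ft.

5580 lb/ft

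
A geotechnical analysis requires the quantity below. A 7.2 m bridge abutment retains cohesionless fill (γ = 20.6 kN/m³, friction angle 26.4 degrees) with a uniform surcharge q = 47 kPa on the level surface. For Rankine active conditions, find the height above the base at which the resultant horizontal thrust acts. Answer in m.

K_a = 0.3844.
Triangular part P₁ = ½K_aγH² = 205.3 at H/3 = 2.400 m; rectangular part P₂ = K_a q H = 130.1 at H/2 = 3.600 m.
ȳ = (P₁·2.400 + P₂·3.600)/(P₁+P₂) = 2.866 m.

2.87 m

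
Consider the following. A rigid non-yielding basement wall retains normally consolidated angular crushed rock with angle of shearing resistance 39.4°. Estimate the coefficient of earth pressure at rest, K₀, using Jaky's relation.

0.365

K₀ = 1 − sin φ' = 1 − sin 39.4° = 0.3653.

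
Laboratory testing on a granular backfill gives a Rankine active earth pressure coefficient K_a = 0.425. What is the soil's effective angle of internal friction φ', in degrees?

K_a = tan²(45° − φ/2) ⇒ 45° − φ/2 = arctan(√0.425) = 33.10°.
φ = 2(45° − 33.10°) = 23.80°.

23.8°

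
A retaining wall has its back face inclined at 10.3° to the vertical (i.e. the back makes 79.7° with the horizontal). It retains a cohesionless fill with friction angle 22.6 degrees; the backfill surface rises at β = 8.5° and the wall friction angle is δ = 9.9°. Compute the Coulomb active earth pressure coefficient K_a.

0.557

K_a = sin²(α+φ) / [sin²α · sin(α−δ) · (1 + √{sin(φ+δ)sin(φ−β) / (sin(α−δ)sin(α+β))})²].
With α = 79.7°, φ = 22.6°, δ = 9.9°, β = 8.5°: K_a = 0.5570.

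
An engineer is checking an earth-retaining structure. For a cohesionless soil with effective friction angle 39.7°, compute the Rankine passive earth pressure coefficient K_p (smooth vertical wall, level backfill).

K_p = (1 + sin φ)/(1 − sin φ) = tan²(45° + 39.7°/2) = 4.537.

4.54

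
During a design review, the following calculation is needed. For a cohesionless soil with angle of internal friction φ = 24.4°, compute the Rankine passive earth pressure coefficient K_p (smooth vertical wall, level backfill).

K_p = (1 + sin φ)/(1 − sin φ) = tan²(45° + 24.4°/2) = 2.408.

2.41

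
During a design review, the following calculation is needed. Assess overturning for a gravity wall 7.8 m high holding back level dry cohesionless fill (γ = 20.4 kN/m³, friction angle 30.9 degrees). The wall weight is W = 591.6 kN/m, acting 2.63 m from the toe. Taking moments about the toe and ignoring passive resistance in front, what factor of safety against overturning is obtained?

3.00

K_a = tan²(45° − 30.9°/2) = 0.3214.
P_a = ½K_aγH² = 0.5×0.3214×20.4×7.8² = 199.5 kN/m, acting at H/3 = 2.600 m above the base.
Overturning moment M_o = P_a × H/3 = 199.5 × 2.600 = 518.6.
Resisting moment M_r = W × 2.63 = 591.6 × 2.63 = 1556.
FS_overturning = M_r/M_o = 1556/518.6 = 3.000.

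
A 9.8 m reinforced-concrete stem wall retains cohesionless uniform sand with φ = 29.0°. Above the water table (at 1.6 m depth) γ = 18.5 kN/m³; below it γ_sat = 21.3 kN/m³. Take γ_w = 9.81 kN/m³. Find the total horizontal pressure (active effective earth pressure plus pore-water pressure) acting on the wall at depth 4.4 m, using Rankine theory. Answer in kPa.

48.9 kPa

K_a = (1 − sin φ)/(1 + sin φ) = 0.3470.
γ' = 21.3 − 9.81 = 11.49 kN/m³.
Effective vertical stress at 4.4 m: σ'_v = 18.5×1.6 + 11.49×2.80 = 61.77 kPa.
σ'_h = K_a σ'_v = 0.3470 × 61.77 = 21.43 kPa; u = γ_w × 2.80 = 27.47 kPa.
Total σ_h = 21.43 + 27.47 = 48.90 kPa.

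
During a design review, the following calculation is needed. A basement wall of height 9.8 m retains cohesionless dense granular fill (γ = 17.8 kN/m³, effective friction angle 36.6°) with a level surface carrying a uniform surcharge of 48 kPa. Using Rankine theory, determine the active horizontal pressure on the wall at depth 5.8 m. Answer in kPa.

K_a = (1 − sin φ)/(1 + sin φ) = 0.2530.
σ_v = γz + q = 17.8 × 5.8 + 48 = 151.2 kPa.
σ_h = K_a σ_v = 0.2530 × 151.2 = 38.26 kPa.

38.3 kPa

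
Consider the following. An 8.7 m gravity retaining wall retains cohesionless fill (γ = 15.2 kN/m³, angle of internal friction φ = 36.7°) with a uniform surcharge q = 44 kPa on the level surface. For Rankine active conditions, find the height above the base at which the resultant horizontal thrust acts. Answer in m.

K_a = 0.2519.
Triangular part P₁ = ½K_aγH² = 144.9 at H/3 = 2.900 m; rectangular part P₂ = K_a q H = 96.41 at H/2 = 4.350 m.
ȳ = (P₁·2.900 + P₂·4.350)/(P₁+P₂) = 3.479 m.

3.48 m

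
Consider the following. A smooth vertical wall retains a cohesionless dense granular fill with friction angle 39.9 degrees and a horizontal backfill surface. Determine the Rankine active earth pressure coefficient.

K_a = tan²(45° − φ/2) = tan²(25.05°) = 0.2184.

0.218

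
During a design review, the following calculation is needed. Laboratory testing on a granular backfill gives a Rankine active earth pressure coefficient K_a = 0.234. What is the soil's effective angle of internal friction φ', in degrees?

38.4°

K_a = tan²(45° − φ/2) ⇒ 45° − φ/2 = arctan(√0.234) = 25.81°.
φ = 2(45° − 25.81°) = 38.37°.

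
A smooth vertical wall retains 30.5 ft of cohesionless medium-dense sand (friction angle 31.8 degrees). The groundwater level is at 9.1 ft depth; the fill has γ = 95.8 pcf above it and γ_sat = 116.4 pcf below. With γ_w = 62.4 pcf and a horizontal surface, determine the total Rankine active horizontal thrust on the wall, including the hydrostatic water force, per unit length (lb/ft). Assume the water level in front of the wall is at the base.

K_a = tan²(45° − φ/2) = 0.3098.
γ' = 116.4 − 62.4 = 54.00 pcf. Depth below WT = 21.4 ft.
σ'_h at WT = K_a γ d_w = 270.1 psf; at base = 270.1 + K_a γ' × 21.4 = 628.1 psf.
P₁ (0–9.1 ft) = ½×270.1×9.1 = 1229. P₂ (9.1–30.5 ft) = ½(270.1+628.1)×21.4 = 9610.
P_w = ½ γ_w h₂² = 0.5×62.4×21.4² = 14290. Total = 1229+9610+14290 = 25130 lb/ft.

25100 lb/ft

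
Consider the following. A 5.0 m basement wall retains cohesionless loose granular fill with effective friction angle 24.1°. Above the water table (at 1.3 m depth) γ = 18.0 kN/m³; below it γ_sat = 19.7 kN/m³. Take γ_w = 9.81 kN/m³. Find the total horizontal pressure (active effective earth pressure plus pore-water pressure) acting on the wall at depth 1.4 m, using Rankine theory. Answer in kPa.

K_a = (1 − sin φ)/(1 + sin φ) = 0.4201.
γ' = 19.7 − 9.81 = 9.890 kN/m³.
Effective vertical stress at 1.4 m: σ'_v = 18.0×1.3 + 9.890×0.1000 = 24.39 kPa.
σ'_h = K_a σ'_v = 0.4201 × 24.39 = 10.25 kPa; u = γ_w × 0.1000 = 0.9810 kPa.
Total σ_h = 10.25 + 0.9810 = 11.23 kPa.

11.2 kPa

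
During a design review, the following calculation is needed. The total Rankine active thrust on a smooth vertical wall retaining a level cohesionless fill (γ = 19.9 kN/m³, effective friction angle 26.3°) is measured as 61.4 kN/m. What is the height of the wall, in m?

K_a = 0.3859. P_a = ½ K_a γ H² ⇒ H = √(2P_a/(K_a γ)).
H = √(2×61.4/(0.3859×19.9)) = 3.999 m.

4.00 m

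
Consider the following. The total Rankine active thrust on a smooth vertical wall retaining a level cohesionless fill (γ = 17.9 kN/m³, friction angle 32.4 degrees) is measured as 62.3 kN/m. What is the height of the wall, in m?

4.80 m

K_a = 0.3022. P_a = ½ K_a γ H² ⇒ H = √(2P_a/(K_a γ)).
H = √(2×62.3/(0.3022×17.9)) = 4.799 m.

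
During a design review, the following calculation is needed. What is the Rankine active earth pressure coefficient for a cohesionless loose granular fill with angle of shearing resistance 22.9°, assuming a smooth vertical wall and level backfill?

0.440

K_a = (1 − sin φ)/(1 + sin φ) = (1 − sin 22.9°)/(1 + sin 22.9°) = 0.4398.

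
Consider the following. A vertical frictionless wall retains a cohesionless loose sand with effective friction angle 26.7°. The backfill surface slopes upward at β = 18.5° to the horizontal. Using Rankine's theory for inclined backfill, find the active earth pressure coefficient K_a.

0.472

K_a = cos β · (cos β − √(cos²β − cos²φ)) / (cos β + √(cos²β − cos²φ)).
cos β = 0.9483, cos φ = 0.8934, √(cos²β − cos²φ) = 0.3181.
K_a = 0.9483 × (0.9483 − 0.3181)/(0.9483 + 0.3181) = 0.4719.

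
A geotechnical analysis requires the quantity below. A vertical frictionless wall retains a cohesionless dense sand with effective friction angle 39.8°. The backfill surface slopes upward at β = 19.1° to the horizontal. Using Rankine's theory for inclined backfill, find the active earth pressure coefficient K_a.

K_a = cos β · (cos β − √(cos²β − cos²φ)) / (cos β + √(cos²β − cos²φ)).
cos β = 0.9449, cos φ = 0.7683, √(cos²β − cos²φ) = 0.5502.
K_a = 0.9449 × (0.9449 − 0.5502)/(0.9449 + 0.5502) = 0.2495.

0.250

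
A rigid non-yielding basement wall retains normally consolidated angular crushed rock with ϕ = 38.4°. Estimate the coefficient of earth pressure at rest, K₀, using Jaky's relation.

0.379

K₀ = 1 − sin φ' = 1 − sin 38.4° = 0.3789.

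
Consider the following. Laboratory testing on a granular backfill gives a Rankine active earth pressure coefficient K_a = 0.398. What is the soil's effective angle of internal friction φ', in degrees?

K_a = tan²(45° − φ/2) ⇒ 45° − φ/2 = arctan(√0.398) = 32.25°.
φ = 2(45° − 32.25°) = 25.51°.

25.5°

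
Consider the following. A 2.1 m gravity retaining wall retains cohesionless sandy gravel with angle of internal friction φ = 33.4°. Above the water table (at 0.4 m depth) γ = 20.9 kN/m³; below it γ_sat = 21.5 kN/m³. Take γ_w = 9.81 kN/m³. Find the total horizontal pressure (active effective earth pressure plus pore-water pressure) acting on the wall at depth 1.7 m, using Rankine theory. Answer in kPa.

19.6 kPa

K_a = (1 − sin φ)/(1 + sin φ) = 0.2899.
γ' = 21.5 − 9.81 = 11.69 kN/m³.
Effective vertical stress at 1.7 m: σ'_v = 20.9×0.4 + 11.69×1.30 = 23.56 kPa.
σ'_h = K_a σ'_v = 0.2899 × 23.56 = 6.830 kPa; u = γ_w × 1.30 = 12.75 kPa.
Total σ_h = 6.830 + 12.75 = 19.58 kPa.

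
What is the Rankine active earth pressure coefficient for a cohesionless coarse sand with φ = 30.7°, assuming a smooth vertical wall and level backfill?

K_a = (1 − sin φ)/(1 + sin φ) = (1 − sin 30.7°)/(1 + sin 30.7°) = 0.3240.

0.324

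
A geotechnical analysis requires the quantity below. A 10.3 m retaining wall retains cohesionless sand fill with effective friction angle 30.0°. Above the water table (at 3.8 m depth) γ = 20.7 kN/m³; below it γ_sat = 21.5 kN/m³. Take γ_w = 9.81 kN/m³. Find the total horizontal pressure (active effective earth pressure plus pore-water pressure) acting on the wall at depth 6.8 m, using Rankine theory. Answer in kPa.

K_a = (1 − sin φ)/(1 + sin φ) = 0.3333.
γ' = 21.5 − 9.81 = 11.69 kN/m³.
Effective vertical stress at 6.8 m: σ'_v = 20.7×3.8 + 11.69×3.00 = 113.7 kPa.
σ'_h = K_a σ'_v = 0.3333 × 113.7 = 37.91 kPa; u = γ_w × 3.00 = 29.43 kPa.
Total σ_h = 37.91 + 29.43 = 67.34 kPa.

67.3 kPa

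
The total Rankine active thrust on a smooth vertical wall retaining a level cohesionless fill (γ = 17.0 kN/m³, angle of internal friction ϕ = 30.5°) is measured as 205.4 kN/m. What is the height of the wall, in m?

K_a = 0.3267. P_a = ½ K_a γ H² ⇒ H = √(2P_a/(K_a γ)).
H = √(2×205.4/(0.3267×17.0)) = 8.601 m.

8.60 m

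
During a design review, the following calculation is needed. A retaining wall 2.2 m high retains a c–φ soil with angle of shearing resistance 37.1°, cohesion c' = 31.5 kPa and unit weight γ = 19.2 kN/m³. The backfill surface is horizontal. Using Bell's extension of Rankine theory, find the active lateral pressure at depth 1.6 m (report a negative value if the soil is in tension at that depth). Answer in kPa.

-23.7 kPa

K_a = (1 − sin φ)/(1 + sin φ) = 0.2475.
σ_a = K_a γ z − 2c√K_a = 0.2475×19.2×1.6 − 2×31.5×0.4975 = -23.74 kPa.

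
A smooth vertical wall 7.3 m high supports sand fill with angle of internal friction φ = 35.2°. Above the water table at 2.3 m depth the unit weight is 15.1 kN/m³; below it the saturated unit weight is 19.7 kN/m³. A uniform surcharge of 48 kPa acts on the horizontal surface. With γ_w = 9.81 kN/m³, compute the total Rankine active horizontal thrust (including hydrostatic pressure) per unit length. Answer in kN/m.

K_a = tan²(45° − φ/2) = 0.2687.
γ' = 19.7 − 9.81 = 9.890 kN/m³. h₂ = H − d_w = 5.0 m.
σ'_h: at surface K_a·q = 12.90; at WT K_a(q+γd_w) = 22.23; at base K_a(q+γd_w+γ'h₂) = 35.52 kPa.
P₁ = ½(12.90+22.23)×2.3 = 40.39; P₂ = ½(22.23+35.52)×5.0 = 144.4; P_w = ½γ_w h₂² = 122.6.
Total = 40.39+144.4+122.6 = 307.4 kN/m.

307 kN/m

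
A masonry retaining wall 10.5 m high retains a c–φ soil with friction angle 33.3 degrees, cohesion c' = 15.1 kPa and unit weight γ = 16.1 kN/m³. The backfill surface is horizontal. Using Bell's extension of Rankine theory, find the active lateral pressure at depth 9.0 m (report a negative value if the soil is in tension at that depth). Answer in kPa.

25.9 kPa

K_a = (1 − sin φ)/(1 + sin φ) = 0.2911.
σ_a = K_a γ z − 2c√K_a = 0.2911×16.1×9.0 − 2×15.1×0.5396 = 25.89 kPa.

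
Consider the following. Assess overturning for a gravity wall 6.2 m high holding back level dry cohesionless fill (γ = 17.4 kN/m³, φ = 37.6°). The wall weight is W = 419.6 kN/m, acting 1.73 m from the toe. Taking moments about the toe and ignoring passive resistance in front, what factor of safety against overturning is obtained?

K_a = tan²(45° − 37.6°/2) = 0.2421.
P_a = ½K_aγH² = 0.5×0.2421×17.4×6.2² = 80.97 kN/m, acting at H/3 = 2.067 m above the base.
Overturning moment M_o = P_a × H/3 = 80.97 × 2.067 = 167.3.
Resisting moment M_r = W × 1.73 = 419.6 × 1.73 = 725.9.
FS_overturning = M_r/M_o = 725.9/167.3 = 4.338.

4.34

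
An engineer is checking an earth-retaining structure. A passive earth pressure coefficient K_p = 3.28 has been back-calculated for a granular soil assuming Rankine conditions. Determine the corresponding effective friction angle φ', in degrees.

32.2°

K_p = (1+sin φ)/(1−sin φ) ⇒ sin φ = (K_p − 1)/(K_p + 1) = 0.5327.
φ = arcsin(0.5327) = 32.19°.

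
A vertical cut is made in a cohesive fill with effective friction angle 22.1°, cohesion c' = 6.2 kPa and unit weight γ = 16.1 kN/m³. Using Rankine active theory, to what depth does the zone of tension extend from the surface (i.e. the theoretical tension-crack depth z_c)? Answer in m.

K_a = tan²(45° − 22.1°/2) = 0.4533; √K_a = 0.6732.
The active pressure is zero where K_a γ z = 2c√K_a, so z_c = 2c/(γ√K_a) = 2×6.2/(16.1×0.6732) = 1.144 m.

1.14 m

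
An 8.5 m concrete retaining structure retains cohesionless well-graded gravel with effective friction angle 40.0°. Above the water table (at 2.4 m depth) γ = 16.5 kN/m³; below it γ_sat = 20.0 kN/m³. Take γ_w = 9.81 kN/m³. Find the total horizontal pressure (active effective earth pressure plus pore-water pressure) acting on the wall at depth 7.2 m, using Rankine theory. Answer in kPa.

K_a = (1 − sin φ)/(1 + sin φ) = 0.2174.
γ' = 20.0 − 9.81 = 10.19 kN/m³.
Effective vertical stress at 7.2 m: σ'_v = 16.5×2.4 + 10.19×4.80 = 88.51 kPa.
σ'_h = K_a σ'_v = 0.2174 × 88.51 = 19.25 kPa; u = γ_w × 4.80 = 47.09 kPa.
Total σ_h = 19.25 + 47.09 = 66.33 kPa.

66.3 kPa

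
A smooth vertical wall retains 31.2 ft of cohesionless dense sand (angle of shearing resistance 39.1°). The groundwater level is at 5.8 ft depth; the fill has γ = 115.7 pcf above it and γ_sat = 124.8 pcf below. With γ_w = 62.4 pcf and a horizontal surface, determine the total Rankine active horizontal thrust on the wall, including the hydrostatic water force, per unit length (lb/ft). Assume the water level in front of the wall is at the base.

K_a = tan²(45° − φ/2) = 0.2265.
γ' = 124.8 − 62.4 = 62.40 pcf. Depth below WT = 25.4 ft.
σ'_h at WT = K_a γ d_w = 152.0 psf; at base = 152.0 + K_a γ' × 25.4 = 511.0 psf.
P₁ (0–5.8 ft) = ½×152.0×5.8 = 440.8. P₂ (5.8–31.2 ft) = ½(152.0+511.0)×25.4 = 8419.
P_w = ½ γ_w h₂² = 0.5×62.4×25.4² = 20130. Total = 440.8+8419+20130 = 28990 lb/ft.

29000 lb/ft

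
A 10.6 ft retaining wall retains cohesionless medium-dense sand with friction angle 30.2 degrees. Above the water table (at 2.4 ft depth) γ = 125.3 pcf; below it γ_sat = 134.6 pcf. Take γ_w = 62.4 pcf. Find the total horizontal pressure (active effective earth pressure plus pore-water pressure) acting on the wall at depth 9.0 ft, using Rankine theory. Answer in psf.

669 psf

K_a = (1 − sin φ)/(1 + sin φ) = 0.3307.
γ' = 134.6 − 62.4 = 72.20 pcf.
Effective vertical stress at 9.0 ft: σ'_v = 125.3×2.4 + 72.20×6.60 = 777.2 psf.
σ'_h = K_a σ'_v = 0.3307 × 777.2 = 257.0 psf; u = γ_w × 6.60 = 411.8 psf.
Total σ_h = 257.0 + 411.8 = 668.8 psf.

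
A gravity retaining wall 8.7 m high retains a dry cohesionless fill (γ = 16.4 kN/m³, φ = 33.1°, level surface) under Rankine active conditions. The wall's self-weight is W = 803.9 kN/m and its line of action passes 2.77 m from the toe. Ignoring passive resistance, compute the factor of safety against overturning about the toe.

4.21

K_a = tan²(45° − 33.1°/2) = 0.2936.
P_a = ½K_aγH² = 0.5×0.2936×16.4×8.7² = 182.2 kN/m, acting at H/3 = 2.900 m above the base.
Overturning moment M_o = P_a × H/3 = 182.2 × 2.900 = 528.4.
Resisting moment M_r = W × 2.77 = 803.9 × 2.77 = 2227.
FS_overturning = M_r/M_o = 2227/528.4 = 4.214.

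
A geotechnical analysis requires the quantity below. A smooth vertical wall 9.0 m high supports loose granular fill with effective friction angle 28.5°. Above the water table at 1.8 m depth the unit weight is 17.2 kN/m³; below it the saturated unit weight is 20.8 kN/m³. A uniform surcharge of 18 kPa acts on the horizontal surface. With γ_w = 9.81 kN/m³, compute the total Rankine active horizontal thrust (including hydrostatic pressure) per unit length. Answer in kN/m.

501 kN/m

K_a = tan²(45° − φ/2) = 0.3540.
γ' = 20.8 − 9.81 = 10.99 kN/m³. h₂ = H − d_w = 7.2 m.
σ'_h: at surface K_a·q = 6.371; at WT K_a(q+γd_w) = 17.33; at base K_a(q+γd_w+γ'h₂) = 45.34 kPa.
P₁ = ½(6.371+17.33)×1.8 = 21.33; P₂ = ½(17.33+45.34)×7.2 = 225.6; P_w = ½γ_w h₂² = 254.3.
Total = 21.33+225.6+254.3 = 501.2 kN/m.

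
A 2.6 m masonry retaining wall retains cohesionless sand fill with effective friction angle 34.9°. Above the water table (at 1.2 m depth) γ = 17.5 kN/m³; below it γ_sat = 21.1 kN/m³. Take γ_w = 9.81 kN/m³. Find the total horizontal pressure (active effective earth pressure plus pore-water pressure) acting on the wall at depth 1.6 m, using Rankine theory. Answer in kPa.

K_a = (1 − sin φ)/(1 + sin φ) = 0.2721.
γ' = 21.1 − 9.81 = 11.29 kN/m³.
Effective vertical stress at 1.6 m: σ'_v = 17.5×1.2 + 11.29×0.400 = 25.52 kPa.
σ'_h = K_a σ'_v = 0.2721 × 25.52 = 6.944 kPa; u = γ_w × 0.400 = 3.924 kPa.
Total σ_h = 6.944 + 3.924 = 10.87 kPa.

10.9 kPa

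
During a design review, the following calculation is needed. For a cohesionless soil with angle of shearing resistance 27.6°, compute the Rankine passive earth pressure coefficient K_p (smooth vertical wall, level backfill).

K_p = (1 + sin φ)/(1 − sin φ) = tan²(45° + 27.6°/2) = 2.726.

2.73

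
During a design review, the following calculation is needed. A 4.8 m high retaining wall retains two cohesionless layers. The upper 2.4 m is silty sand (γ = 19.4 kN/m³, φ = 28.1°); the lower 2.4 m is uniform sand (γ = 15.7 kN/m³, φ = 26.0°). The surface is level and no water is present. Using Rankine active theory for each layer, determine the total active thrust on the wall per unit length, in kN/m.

K_a1 = tan²(45°−28.1°/2) = 0.3596; K_a2 = tan²(45°−26.0°/2) = 0.3905.
Layer 1: σ at base = K_a1 γ₁ h₁ = 16.74 kPa; P₁ = ½×16.74×2.4 = 20.09.
Layer 2: σ_v at top = γ₁h₁ = 46.56; σ_h top = K_a2×46.56 = 18.18; σ_h base = K_a2×(46.56+15.7×2.4) = 32.89.
P₂ = ½(18.18+32.89)×2.4 = 61.29. Total P_a = 20.09+61.29 = 81.38 kN/m.

81.4 kN/m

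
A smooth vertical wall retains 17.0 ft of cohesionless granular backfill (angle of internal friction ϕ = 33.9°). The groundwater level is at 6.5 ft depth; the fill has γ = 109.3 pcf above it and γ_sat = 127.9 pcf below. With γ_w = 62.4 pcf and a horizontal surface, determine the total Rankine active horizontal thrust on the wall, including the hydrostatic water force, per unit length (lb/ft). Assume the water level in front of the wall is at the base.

K_a = tan²(45° − φ/2) = 0.2839.
γ' = 127.9 − 62.4 = 65.50 pcf. Depth below WT = 10.5 ft.
σ'_h at WT = K_a γ d_w = 201.7 psf; at base = 201.7 + K_a γ' × 10.5 = 397.0 psf.
P₁ (0–6.5 ft) = ½×201.7×6.5 = 655.5. P₂ (6.5–17.0 ft) = ½(201.7+397.0)×10.5 = 3143.
P_w = ½ γ_w h₂² = 0.5×62.4×10.5² = 3440. Total = 655.5+3143+3440 = 7238 lb/ft.

7240 lb/ft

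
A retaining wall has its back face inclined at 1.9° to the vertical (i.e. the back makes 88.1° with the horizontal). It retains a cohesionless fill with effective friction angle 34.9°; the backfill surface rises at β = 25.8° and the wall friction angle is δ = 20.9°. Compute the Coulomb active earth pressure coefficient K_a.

0.393

K_a = sin²(α+φ) / [sin²α · sin(α−δ) · (1 + √{sin(φ+δ)sin(φ−β) / (sin(α−δ)sin(α+β))})²].
With α = 88.1°, φ = 34.9°, δ = 20.9°, β = 25.8°: K_a = 0.3931.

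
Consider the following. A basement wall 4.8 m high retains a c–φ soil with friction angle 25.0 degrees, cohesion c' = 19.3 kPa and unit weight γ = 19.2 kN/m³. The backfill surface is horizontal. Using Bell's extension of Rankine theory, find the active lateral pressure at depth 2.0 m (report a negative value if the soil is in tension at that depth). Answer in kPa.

K_a = (1 − sin φ)/(1 + sin φ) = 0.4059.
σ_a = K_a γ z − 2c√K_a = 0.4059×19.2×2.0 − 2×19.3×0.6371 = -9.006 kPa.

-9.01 kPa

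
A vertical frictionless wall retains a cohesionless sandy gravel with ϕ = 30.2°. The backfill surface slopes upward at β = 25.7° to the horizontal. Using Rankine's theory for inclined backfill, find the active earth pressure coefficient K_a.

K_a = cos β · (cos β − √(cos²β − cos²φ)) / (cos β + √(cos²β − cos²φ)).
cos β = 0.9011, cos φ = 0.8643, √(cos²β − cos²φ) = 0.2549.
K_a = 0.9011 × (0.9011 − 0.2549)/(0.9011 + 0.2549) = 0.5037.

0.504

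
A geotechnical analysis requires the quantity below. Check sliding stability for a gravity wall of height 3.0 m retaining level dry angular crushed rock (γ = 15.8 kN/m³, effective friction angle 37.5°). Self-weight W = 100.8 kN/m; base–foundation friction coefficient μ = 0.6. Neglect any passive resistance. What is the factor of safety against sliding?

3.50

K_a = tan²(45° − 37.5°/2) = 0.2432.
P_a = ½K_aγH² = 0.5×0.2432×15.8×3.0² = 17.29 kN/m, acting at H/3 = 1.000 m above the base.
FS_sliding = μW / P_a = 0.6×100.8 / 17.29 = 3.498.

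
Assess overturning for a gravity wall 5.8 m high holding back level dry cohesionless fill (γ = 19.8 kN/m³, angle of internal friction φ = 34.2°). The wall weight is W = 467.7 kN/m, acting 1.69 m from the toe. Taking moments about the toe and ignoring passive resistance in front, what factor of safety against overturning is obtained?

K_a = tan²(45° − 34.2°/2) = 0.2803.
P_a = ½K_aγH² = 0.5×0.2803×19.8×5.8² = 93.36 kN/m, acting at H/3 = 1.933 m above the base.
Overturning moment M_o = P_a × H/3 = 93.36 × 1.933 = 180.5.
Resisting moment M_r = W × 1.69 = 467.7 × 1.69 = 790.4.
FS_overturning = M_r/M_o = 790.4/180.5 = 4.379.

4.38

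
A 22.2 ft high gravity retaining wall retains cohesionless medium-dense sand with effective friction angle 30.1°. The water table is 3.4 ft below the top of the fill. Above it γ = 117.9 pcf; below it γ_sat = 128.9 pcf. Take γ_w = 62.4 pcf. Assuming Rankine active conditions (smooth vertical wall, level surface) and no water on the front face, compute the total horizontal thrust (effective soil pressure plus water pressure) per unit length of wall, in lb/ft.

17700 lb/ft

K_a = tan²(45° − φ/2) = 0.3320.
γ' = 128.9 − 62.4 = 66.50 pcf. Depth below WT = 18.8 ft.
σ'_h at WT = K_a γ d_w = 133.1 psf; at base = 133.1 + K_a γ' × 18.8 = 548.1 psf.
P₁ (0–3.4 ft) = ½×133.1×3.4 = 226.2. P₂ (3.4–22.2 ft) = ½(133.1+548.1)×18.8 = 6403.
P_w = ½ γ_w h₂² = 0.5×62.4×18.8² = 11030. Total = 226.2+6403+11030 = 17660 lb/ft.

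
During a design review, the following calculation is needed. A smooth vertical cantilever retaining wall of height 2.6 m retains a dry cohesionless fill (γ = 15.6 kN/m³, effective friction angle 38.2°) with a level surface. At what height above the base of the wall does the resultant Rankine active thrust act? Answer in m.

0.867 m

K_a = 0.2358.
The pressure distribution is triangular, so the resultant acts at H/3 above the base = 2.6/3 = 0.8667 m.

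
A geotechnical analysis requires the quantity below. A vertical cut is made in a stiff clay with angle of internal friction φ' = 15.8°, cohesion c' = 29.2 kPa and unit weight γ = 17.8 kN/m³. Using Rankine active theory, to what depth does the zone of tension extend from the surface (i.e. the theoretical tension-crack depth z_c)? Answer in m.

K_a = tan²(45° − 15.8°/2) = 0.5720; √K_a = 0.7563.
The active pressure is zero where K_a γ z = 2c√K_a, so z_c = 2c/(γ√K_a) = 2×29.2/(17.8×0.7563) = 4.338 m.

4.34 m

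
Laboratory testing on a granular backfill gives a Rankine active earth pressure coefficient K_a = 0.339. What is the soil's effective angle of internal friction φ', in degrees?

29.6°

K_a = tan²(45° − φ/2) ⇒ 45° − φ/2 = arctan(√0.339) = 30.21°.
φ = 2(45° − 30.21°) = 29.58°.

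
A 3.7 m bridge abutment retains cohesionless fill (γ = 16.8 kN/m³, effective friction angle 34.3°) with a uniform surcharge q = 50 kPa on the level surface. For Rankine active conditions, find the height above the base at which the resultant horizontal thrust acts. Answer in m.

1.61 m

K_a = 0.2792.
Triangular part P₁ = ½K_aγH² = 32.10 at H/3 = 1.233 m; rectangular part P₂ = K_a q H = 51.64 at H/2 = 1.850 m.
ȳ = (P₁·1.233 + P₂·1.850)/(P₁+P₂) = 1.614 m.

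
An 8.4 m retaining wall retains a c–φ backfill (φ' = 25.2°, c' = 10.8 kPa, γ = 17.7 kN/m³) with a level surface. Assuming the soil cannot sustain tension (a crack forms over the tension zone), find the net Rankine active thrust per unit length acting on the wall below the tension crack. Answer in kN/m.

K_a = 0.4027; √K_a = 0.6346.
Tension-crack depth z_c = 2c/(γ√K_a) = 2×10.8/(17.7×0.6346) = 1.923 m.
σ_a at base = K_a γ H − 2c√K_a = 0.4027×17.7×8.4 − 2×10.8×0.6346 = 46.17 kPa.
P_a = ½ × 46.17 × (H − z_c) = 0.5×46.17×6.477 = 149.5 kN/m.

150 kN/m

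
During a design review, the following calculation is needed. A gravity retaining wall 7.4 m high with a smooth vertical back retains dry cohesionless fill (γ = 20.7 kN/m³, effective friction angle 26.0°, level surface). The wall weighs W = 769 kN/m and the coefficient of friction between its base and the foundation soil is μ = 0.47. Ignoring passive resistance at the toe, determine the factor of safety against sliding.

1.63

K_a = tan²(45° − 26.0°/2) = 0.3905.
P_a = ½K_aγH² = 0.5×0.3905×20.7×7.4² = 221.3 kN/m, acting at H/3 = 2.467 m above the base.
FS_sliding = μW / P_a = 0.47×769 / 221.3 = 1.633.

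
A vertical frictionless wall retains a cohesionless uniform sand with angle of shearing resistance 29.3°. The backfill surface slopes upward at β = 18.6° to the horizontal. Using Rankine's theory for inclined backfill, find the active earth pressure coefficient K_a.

0.414

K_a = cos β · (cos β − √(cos²β − cos²φ)) / (cos β + √(cos²β − cos²φ)).
cos β = 0.9478, cos φ = 0.8721, √(cos²β − cos²φ) = 0.3712.
K_a = 0.9478 × (0.9478 − 0.3712)/(0.9478 + 0.3712) = 0.4143.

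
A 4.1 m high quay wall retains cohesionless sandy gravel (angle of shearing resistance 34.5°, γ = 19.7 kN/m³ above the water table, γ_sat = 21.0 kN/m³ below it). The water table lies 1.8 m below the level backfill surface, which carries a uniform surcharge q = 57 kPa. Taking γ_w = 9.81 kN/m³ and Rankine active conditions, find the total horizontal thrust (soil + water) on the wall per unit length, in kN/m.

K_a = tan²(45° − φ/2) = 0.2768.
γ' = 21.0 − 9.81 = 11.19 kN/m³. h₂ = H − d_w = 2.3 m.
σ'_h: at surface K_a·q = 15.78; at WT K_a(q+γd_w) = 25.59; at base K_a(q+γd_w+γ'h₂) = 32.72 kPa.
P₁ = ½(15.78+25.59)×1.8 = 37.23; P₂ = ½(25.59+32.72)×2.3 = 67.06; P_w = ½γ_w h₂² = 25.95.
Total = 37.23+67.06+25.95 = 130.2 kN/m.

130 kN/m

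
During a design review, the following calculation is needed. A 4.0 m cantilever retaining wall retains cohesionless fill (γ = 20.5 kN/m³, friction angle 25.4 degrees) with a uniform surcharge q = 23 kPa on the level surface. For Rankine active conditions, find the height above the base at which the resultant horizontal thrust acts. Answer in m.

K_a = 0.3996.
Triangular part P₁ = ½K_aγH² = 65.54 at H/3 = 1.333 m; rectangular part P₂ = K_a q H = 36.77 at H/2 = 2.000 m.
ȳ = (P₁·1.333 + P₂·2.000)/(P₁+P₂) = 1.573 m.

1.57 m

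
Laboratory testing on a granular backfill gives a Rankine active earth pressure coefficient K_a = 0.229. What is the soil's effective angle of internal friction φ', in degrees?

K_a = tan²(45° − φ/2) ⇒ 45° − φ/2 = arctan(√0.229) = 25.57°.
φ = 2(45° − 25.57°) = 38.85°.

38.9°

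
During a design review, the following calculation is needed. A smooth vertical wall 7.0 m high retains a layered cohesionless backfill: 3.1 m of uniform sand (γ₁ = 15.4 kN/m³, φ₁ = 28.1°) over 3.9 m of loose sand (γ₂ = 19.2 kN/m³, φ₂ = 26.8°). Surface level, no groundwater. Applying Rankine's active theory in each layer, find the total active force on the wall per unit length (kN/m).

K_a1 = tan²(45°−28.1°/2) = 0.3596; K_a2 = tan²(45°−26.8°/2) = 0.3785.
Layer 1: σ at base = K_a1 γ₁ h₁ = 17.17 kPa; P₁ = ½×17.17×3.1 = 26.61.
Layer 2: σ_v at top = γ₁h₁ = 47.74; σ_h top = K_a2×47.74 = 18.07; σ_h base = K_a2×(47.74+19.2×3.9) = 46.41.
P₂ = ½(18.07+46.41)×3.9 = 125.7. Total P_a = 26.61+125.7 = 152.3 kN/m.

152 kN/m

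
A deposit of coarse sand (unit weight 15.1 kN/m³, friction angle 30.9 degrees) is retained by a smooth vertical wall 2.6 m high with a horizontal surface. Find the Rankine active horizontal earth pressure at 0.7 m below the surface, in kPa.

K_a = (1 − sin φ)/(1 + sin φ) = 0.3214.
σ_h = K_a γ z = 0.3214 × 15.1 × 0.7 = 3.397 kPa.

3.40 kPa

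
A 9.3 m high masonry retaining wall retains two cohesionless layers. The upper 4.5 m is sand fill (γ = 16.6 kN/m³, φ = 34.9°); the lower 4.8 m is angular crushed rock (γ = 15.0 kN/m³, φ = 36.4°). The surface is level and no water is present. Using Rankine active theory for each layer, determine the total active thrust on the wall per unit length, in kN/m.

K_a1 = tan²(45°−34.9°/2) = 0.2721; K_a2 = tan²(45°−36.4°/2) = 0.2552.
Layer 1: σ at base = K_a1 γ₁ h₁ = 20.33 kPa; P₁ = ½×20.33×4.5 = 45.74.
Layer 2: σ_v at top = γ₁h₁ = 74.70; σ_h top = K_a2×74.70 = 19.06; σ_h base = K_a2×(74.70+15.0×4.8) = 37.43.
P₂ = ½(19.06+37.43)×4.8 = 135.6. Total P_a = 45.74+135.6 = 181.3 kN/m.

181 kN/m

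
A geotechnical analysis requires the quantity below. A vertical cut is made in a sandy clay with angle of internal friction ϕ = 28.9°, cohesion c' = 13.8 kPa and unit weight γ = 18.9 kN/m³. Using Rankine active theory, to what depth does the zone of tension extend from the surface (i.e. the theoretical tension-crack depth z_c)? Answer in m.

2.47 m

K_a = tan²(45° − 28.9°/2) = 0.3484; √K_a = 0.5902.
The active pressure is zero where K_a γ z = 2c√K_a, so z_c = 2c/(γ√K_a) = 2×13.8/(18.9×0.5902) = 2.474 m.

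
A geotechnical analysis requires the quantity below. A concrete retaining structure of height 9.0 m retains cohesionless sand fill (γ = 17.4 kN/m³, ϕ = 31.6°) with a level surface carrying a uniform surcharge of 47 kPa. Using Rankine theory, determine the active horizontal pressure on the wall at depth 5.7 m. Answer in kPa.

K_a = (1 − sin φ)/(1 + sin φ) = 0.3123.
σ_v = γz + q = 17.4 × 5.7 + 47 = 146.2 kPa.
σ_h = K_a σ_v = 0.3123 × 146.2 = 45.66 kPa.

45.7 kPa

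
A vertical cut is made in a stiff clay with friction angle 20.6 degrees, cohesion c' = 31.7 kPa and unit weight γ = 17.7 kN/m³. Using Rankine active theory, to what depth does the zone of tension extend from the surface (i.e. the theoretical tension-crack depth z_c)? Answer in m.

K_a = tan²(45° − 20.6°/2) = 0.4795; √K_a = 0.6924.
The active pressure is zero where K_a γ z = 2c√K_a, so z_c = 2c/(γ√K_a) = 2×31.7/(17.7×0.6924) = 5.173 m.

5.17 m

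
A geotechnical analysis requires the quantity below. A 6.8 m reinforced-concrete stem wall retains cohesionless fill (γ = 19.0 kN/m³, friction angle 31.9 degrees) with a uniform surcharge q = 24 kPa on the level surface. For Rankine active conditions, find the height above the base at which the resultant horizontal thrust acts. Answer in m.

2.57 m

K_a = 0.3085.
Triangular part P₁ = ½K_aγH² = 135.5 at H/3 = 2.267 m; rectangular part P₂ = K_a q H = 50.35 at H/2 = 3.400 m.
ȳ = (P₁·2.267 + P₂·3.400)/(P₁+P₂) = 2.574 m.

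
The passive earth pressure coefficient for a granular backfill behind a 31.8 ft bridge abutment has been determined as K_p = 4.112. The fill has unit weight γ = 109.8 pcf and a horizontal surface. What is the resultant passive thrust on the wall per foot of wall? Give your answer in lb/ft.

P = ½ K_p γ H² = 0.5 × 4.112 × 109.8 × 31.8² = 228300 lb/ft.

228000 lb/ft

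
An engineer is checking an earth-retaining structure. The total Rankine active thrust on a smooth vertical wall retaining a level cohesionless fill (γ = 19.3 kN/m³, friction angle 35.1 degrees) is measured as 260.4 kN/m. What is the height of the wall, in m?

K_a = 0.2698. P_a = ½ K_a γ H² ⇒ H = √(2P_a/(K_a γ)).
H = √(2×260.4/(0.2698×19.3)) = 10.00 m.

10.0 m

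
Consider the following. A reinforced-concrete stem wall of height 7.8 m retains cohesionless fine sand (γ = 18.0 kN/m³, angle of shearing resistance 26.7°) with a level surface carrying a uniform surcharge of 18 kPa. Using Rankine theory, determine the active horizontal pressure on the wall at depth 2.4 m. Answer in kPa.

K_a = (1 − sin φ)/(1 + sin φ) = 0.3800.
σ_v = γz + q = 18.0 × 2.4 + 18 = 61.20 kPa.
σ_h = K_a σ_v = 0.3800 × 61.20 = 23.25 kPa.

23.3 kPa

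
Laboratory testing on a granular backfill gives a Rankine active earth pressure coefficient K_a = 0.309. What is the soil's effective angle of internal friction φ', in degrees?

31.9°

K_a = tan²(45° − φ/2) ⇒ 45° − φ/2 = arctan(√0.309) = 29.07°.
φ = 2(45° − 29.07°) = 31.86°.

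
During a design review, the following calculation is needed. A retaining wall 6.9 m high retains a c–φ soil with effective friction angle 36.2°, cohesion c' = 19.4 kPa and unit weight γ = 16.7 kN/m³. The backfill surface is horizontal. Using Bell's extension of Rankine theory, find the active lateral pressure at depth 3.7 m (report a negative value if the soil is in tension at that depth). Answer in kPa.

K_a = (1 − sin φ)/(1 + sin φ) = 0.2574.
σ_a = K_a γ z − 2c√K_a = 0.2574×16.7×3.7 − 2×19.4×0.5073 = -3.781 kPa.

-3.78 kPa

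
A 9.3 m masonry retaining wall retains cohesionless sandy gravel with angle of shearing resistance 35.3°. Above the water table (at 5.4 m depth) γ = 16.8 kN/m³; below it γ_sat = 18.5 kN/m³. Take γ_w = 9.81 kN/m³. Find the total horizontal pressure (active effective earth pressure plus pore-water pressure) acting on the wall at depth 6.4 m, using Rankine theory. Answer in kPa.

K_a = (1 − sin φ)/(1 + sin φ) = 0.2675.
γ' = 18.5 − 9.81 = 8.690 kN/m³.
Effective vertical stress at 6.4 m: σ'_v = 16.8×5.4 + 8.690×1.00 = 99.41 kPa.
σ'_h = K_a σ'_v = 0.2675 × 99.41 = 26.60 kPa; u = γ_w × 1.00 = 9.810 kPa.
Total σ_h = 26.60 + 9.810 = 36.41 kPa.

36.4 kPa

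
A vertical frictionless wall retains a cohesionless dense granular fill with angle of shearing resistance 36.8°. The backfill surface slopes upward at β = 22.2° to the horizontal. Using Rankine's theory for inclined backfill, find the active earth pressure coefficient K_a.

K_a = cos β · (cos β − √(cos²β − cos²φ)) / (cos β + √(cos²β − cos²φ)).
cos β = 0.9259, cos φ = 0.8007, √(cos²β − cos²φ) = 0.4648.
K_a = 0.9259 × (0.9259 − 0.4648)/(0.9259 + 0.4648) = 0.3069.

0.307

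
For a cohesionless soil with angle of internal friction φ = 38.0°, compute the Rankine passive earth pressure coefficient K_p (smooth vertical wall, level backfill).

4.20

K_p = (1 + sin φ)/(1 − sin φ) = tan²(45° + 38.0°/2) = 4.204.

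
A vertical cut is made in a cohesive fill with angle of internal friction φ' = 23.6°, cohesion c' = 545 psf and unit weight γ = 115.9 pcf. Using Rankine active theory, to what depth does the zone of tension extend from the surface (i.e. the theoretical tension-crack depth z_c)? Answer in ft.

K_a = tan²(45° − 23.6°/2) = 0.4282; √K_a = 0.6544.
The active pressure is zero where K_a γ z = 2c√K_a, so z_c = 2c/(γ√K_a) = 2×545/(115.9×0.6544) = 14.37 ft.

14.4 ft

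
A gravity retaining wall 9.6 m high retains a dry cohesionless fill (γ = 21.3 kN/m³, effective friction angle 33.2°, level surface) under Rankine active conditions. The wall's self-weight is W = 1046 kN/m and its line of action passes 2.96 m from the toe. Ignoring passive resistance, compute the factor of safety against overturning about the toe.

3.37

K_a = tan²(45° − 33.2°/2) = 0.2924.
P_a = ½K_aγH² = 0.5×0.2924×21.3×9.6² = 286.9 kN/m, acting at H/3 = 3.200 m above the base.
Overturning moment M_o = P_a × H/3 = 286.9 × 3.200 = 918.2.
Resisting moment M_r = W × 2.96 = 1046 × 2.96 = 3096.
FS_overturning = M_r/M_o = 3096/918.2 = 3.372.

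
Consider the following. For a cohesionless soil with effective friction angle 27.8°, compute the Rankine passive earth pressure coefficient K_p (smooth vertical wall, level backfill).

2.75

K_p = (1 + sin φ)/(1 − sin φ) = tan²(45° + 27.8°/2) = 2.748.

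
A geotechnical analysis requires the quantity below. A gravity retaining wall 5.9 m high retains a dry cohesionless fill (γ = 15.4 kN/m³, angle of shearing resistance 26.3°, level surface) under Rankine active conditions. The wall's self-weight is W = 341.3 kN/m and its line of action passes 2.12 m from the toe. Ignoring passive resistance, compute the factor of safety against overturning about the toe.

3.56

K_a = tan²(45° − 26.3°/2) = 0.3859.
P_a = ½K_aγH² = 0.5×0.3859×15.4×5.9² = 103.4 kN/m, acting at H/3 = 1.967 m above the base.
Overturning moment M_o = P_a × H/3 = 103.4 × 1.967 = 203.4.
Resisting moment M_r = W × 2.12 = 341.3 × 2.12 = 723.6.
FS_overturning = M_r/M_o = 723.6/203.4 = 3.557.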